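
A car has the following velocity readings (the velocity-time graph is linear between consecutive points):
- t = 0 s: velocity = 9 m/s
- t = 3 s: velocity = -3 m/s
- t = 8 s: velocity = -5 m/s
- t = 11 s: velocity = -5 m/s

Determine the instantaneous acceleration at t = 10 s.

0 m/s²

Acceleration is the slope of the v-t graph on 8–11 s: (-5 − -5)/(11 − 8) = 0 m/s².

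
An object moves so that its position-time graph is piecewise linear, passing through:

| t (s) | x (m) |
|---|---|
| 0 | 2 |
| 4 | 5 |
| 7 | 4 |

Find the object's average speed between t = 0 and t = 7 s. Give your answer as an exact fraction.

4/7 m/s

Average speed = (total path length)/(elapsed time); on a piecewise-linear x-t graph the path length is Σ|Δx|.
0–4 s: |Δx| = |5 − 2| = 3 m
4–7 s: |Δx| = |4 − 5| = 1 m
Total path = 4 m; average speed = 4/7 = 4/7 m/s.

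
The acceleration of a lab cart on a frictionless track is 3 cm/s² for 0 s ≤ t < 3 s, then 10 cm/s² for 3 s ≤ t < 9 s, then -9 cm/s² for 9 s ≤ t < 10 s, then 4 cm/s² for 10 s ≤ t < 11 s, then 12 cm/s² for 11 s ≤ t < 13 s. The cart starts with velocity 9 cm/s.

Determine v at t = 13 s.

Δv equals the area under the a-t graph; then v = v₀ + Δv.
0–3 s: 3 × 3 = 9 cm/s
3–9 s: 10 × 6 = 60 cm/s
9–10 s: -9 × 1 = -9 cm/s
10–11 s: 4 × 1 = 4 cm/s
11–13 s: 12 × 2 = 24 cm/s
Δv = 88 cm/s, so v(13) = 9 + (88) = 97 cm/s.

97 cm/s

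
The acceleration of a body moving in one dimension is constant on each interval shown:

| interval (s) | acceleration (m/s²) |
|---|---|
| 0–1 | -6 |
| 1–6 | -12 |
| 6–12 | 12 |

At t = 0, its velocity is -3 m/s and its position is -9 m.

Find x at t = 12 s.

On each constant-a segment, Δv = aΔt and Δx = v₀Δt + ½aΔt²; chain segment to segment.
0–1 s: v starts -3 m/s; Δx = -3·1 + ½·-6·1² = -6 m; v ends -9 m/s.
1–6 s: v starts -9 m/s; Δx = -9·5 + ½·-12·5² = -195 m; v ends -69 m/s.
6–12 s: v starts -69 m/s; Δx = -69·6 + ½·12·6² = -198 m; v ends 3 m/s.
x(12) = -9 + Σ Δx = -408 m.

-408 m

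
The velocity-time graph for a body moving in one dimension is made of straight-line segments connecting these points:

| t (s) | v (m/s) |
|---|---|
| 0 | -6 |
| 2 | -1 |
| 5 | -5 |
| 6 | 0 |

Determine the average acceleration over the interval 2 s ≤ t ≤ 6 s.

0.25 m/s²

Average acceleration = Δv/Δt = (0 − -1)/(6 − 2) = 0.25 m/s².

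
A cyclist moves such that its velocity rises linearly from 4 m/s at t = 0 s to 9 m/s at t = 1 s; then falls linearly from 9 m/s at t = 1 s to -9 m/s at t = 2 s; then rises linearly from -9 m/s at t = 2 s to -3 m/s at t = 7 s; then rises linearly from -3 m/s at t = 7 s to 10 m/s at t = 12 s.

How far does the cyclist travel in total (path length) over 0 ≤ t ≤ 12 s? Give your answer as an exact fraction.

1611/26 m

Distance (not displacement) is the total path length: add the absolute areas under v-t.
0–1 s: |½(4 + 9)(1)| = 6.5 m
1–2 s: v = 0 at t = 1.5 s; triangle areas 2.25 + 2.25 = 4.5 m
2–7 s: |½(-9 + -3)(5)| = 30 m
7–12 s: v = 0 at t = 106/13 s; triangle areas 45/26 + 250/13 = 545/26 m
Total distance = 1611/26 m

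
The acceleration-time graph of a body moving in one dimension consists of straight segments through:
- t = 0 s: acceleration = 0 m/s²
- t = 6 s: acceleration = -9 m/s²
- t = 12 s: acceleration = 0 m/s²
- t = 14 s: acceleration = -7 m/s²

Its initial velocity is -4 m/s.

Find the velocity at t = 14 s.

Δv equals the area under the a-t graph; then v = v₀ + Δv.
0–6 s: ½(0 + -9)(6) = -27 m/s
6–12 s: ½(-9 + 0)(6) = -27 m/s
12–14 s: ½(0 + -7)(2) = -7 m/s
Δv = -61 m/s, so v(14) = -4 + (-61) = -65 m/s.

-65 m/s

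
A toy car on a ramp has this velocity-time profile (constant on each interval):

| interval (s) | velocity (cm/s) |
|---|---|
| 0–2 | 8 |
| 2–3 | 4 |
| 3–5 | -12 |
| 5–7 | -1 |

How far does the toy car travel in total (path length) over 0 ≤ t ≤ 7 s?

46 cm

Distance (not displacement) is the total path length: add the absolute areas under v-t.
0–2 s: |8| × 2 = 16 cm
2–3 s: |4| × 1 = 4 cm
3–5 s: |-12| × 2 = 24 cm
5–7 s: |-1| × 2 = 2 cm
Total distance = 46 cm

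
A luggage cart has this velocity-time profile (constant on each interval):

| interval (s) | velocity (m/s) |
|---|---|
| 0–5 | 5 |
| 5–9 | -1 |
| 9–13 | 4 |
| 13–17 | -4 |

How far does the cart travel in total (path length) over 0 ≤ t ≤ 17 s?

61 m

Distance (not displacement) is the total path length: add the absolute areas under v-t.
0–5 s: |5| × 5 = 25 m
5–9 s: |-1| × 4 = 4 m
9–13 s: |4| × 4 = 16 m
13–17 s: |-4| × 4 = 16 m
Total distance = 61 m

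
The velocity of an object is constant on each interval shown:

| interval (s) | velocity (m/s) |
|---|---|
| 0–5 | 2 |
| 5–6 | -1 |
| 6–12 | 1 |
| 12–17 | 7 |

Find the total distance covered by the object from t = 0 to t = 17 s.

52 m

Total distance travelled is ∫|v| dt — sum the magnitudes of each area piece.
0–5 s: |2| × 5 = 10 m
5–6 s: |-1| × 1 = 1 m
6–12 s: |1| × 6 = 6 m
12–17 s: |7| × 5 = 35 m
Total distance = 52 m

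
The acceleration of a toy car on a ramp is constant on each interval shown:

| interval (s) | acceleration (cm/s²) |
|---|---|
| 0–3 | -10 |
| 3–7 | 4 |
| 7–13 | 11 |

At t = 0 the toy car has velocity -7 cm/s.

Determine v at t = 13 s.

Δv equals the area under the a-t graph; then v = v₀ + Δv.
0–3 s: -10 × 3 = -30 cm/s
3–7 s: 4 × 4 = 16 cm/s
7–13 s: 11 × 6 = 66 cm/s
Δv = 52 cm/s, so v(13) = -7 + (52) = 45 cm/s.

45 cm/s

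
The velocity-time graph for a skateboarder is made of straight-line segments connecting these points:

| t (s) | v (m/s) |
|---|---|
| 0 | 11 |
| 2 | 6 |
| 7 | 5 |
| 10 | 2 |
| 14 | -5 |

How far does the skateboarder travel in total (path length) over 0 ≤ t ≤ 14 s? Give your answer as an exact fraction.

443/7 m

Distance (not displacement) is the total path length: add the absolute areas under v-t.
0–2 s: |½(11 + 6)(2)| = 17 m
2–7 s: |½(6 + 5)(5)| = 27.5 m
7–10 s: |½(5 + 2)(3)| = 10.5 m
10–14 s: v = 0 at t = 78/7 s; triangle areas 8/7 + 50/7 = 58/7 m
Total distance = 443/7 m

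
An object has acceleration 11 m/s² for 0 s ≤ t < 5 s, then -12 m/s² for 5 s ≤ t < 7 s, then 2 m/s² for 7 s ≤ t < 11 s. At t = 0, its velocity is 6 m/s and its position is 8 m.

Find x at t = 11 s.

On each constant-a segment, Δv = aΔt and Δx = v₀Δt + ½aΔt²; chain segment to segment.
0–5 s: v starts 6 m/s; Δx = 6·5 + ½·11·5² = 167.5 m; v ends 61 m/s.
5–7 s: v starts 61 m/s; Δx = 61·2 + ½·-12·2² = 98 m; v ends 37 m/s.
7–11 s: v starts 37 m/s; Δx = 37·4 + ½·2·4² = 164 m; v ends 45 m/s.
x(11) = 8 + Σ Δx = 437.5 m.

437.5 m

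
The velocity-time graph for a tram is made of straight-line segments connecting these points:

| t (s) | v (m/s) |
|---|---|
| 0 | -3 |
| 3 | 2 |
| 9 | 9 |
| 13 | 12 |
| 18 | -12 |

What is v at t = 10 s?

On 9–13 s the graph is linear from 9 to 12 m/s: v(10) = 9 + (12 − 9)·(10 − 9)/(13 − 9) = 9.75 m/s.

9.75 m/s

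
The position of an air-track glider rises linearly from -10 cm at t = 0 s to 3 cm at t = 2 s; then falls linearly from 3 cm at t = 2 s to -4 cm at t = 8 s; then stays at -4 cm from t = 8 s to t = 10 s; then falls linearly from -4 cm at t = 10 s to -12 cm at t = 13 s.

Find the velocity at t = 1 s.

Velocity is the slope of the x-t graph on 0–2 s: (3 − -10)/(2 − 0) = 6.5 cm/s.

6.5 cm/s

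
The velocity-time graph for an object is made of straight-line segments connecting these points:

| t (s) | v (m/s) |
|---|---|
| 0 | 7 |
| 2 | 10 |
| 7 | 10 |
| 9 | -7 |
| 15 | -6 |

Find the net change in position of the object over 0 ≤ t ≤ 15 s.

Displacement is the signed area under the v-t curve.
0–2 s: ½(7 + 10)(2) = 17 m
2–7 s: 10 × 5 = 50 m
7–9 s: ½(10 + -7)(2) = 3 m
9–15 s: ½(-7 + -6)(6) = -39 m
Net displacement = 31 m

31 m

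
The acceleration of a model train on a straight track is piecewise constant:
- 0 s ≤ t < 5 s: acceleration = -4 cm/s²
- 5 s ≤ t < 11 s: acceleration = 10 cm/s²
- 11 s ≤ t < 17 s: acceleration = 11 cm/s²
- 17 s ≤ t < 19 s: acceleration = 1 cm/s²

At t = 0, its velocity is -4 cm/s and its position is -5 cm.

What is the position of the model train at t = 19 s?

581 cm

On each constant-a segment, Δv = aΔt and Δx = v₀Δt + ½aΔt²; chain segment to segment.
0–5 s: v starts -4 cm/s; Δx = -4·5 + ½·-4·5² = -70 cm; v ends -24 cm/s.
5–11 s: v starts -24 cm/s; Δx = -24·6 + ½·10·6² = 36 cm; v ends 36 cm/s.
11–17 s: v starts 36 cm/s; Δx = 36·6 + ½·11·6² = 414 cm; v ends 102 cm/s.
17–19 s: v starts 102 cm/s; Δx = 102·2 + ½·1·2² = 206 cm; v ends 104 cm/s.
x(19) = -5 + Σ Δx = 581 cm.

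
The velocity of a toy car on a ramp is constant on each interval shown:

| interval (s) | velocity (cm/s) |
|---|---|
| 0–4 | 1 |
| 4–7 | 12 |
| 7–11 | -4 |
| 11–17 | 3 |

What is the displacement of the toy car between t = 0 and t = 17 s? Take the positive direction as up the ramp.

42 cm

Net displacement equals the area under the velocity-time graph (areas below the axis count negative).
0–4 s: 1 × 4 = 4 cm
4–7 s: 12 × 3 = 36 cm
7–11 s: -4 × 4 = -16 cm
11–17 s: 3 × 6 = 18 cm
Net displacement = 42 cm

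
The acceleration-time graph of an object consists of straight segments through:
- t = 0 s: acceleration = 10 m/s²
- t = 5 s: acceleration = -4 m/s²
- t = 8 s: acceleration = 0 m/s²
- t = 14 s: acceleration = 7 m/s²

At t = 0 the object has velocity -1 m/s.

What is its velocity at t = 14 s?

Δv equals the area under the a-t graph; then v = v₀ + Δv.
0–5 s: ½(10 + -4)(5) = 15 m/s
5–8 s: ½(-4 + 0)(3) = -6 m/s
8–14 s: ½(0 + 7)(6) = 21 m/s
Δv = 30 m/s, so v(14) = -1 + (30) = 29 m/s.

29 m/s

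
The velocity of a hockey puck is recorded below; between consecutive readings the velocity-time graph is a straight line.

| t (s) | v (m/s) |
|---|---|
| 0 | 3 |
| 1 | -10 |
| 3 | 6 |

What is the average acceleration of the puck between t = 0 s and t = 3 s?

Average acceleration = Δv/Δt = (6 − 3)/(3 − 0) = 1 m/s².

1 m/s²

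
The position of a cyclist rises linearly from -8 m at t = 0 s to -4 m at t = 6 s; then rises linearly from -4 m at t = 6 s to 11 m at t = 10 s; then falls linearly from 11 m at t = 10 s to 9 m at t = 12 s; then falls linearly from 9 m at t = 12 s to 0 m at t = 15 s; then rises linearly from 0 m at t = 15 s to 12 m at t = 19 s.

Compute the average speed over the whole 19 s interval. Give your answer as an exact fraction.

Average speed = (total path length)/(elapsed time); on a piecewise-linear x-t graph the path length is Σ|Δx|.
0–6 s: |Δx| = |-4 − -8| = 4 m
6–10 s: |Δx| = |11 − -4| = 15 m
10–12 s: |Δx| = |9 − 11| = 2 m
12–15 s: |Δx| = |0 − 9| = 9 m
15–19 s: |Δx| = |12 − 0| = 12 m
Total path = 42 m; average speed = 42/19 = 42/19 m/s.

42/19 m/s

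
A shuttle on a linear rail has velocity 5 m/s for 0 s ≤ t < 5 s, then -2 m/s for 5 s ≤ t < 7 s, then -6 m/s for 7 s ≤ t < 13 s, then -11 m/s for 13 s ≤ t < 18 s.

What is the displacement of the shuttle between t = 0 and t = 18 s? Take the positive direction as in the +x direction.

Displacement is the signed area under the v-t curve.
0–5 s: 5 × 5 = 25 m
5–7 s: -2 × 2 = -4 m
7–13 s: -6 × 6 = -36 m
13–18 s: -11 × 5 = -55 m
Net displacement = -70 m

-70 m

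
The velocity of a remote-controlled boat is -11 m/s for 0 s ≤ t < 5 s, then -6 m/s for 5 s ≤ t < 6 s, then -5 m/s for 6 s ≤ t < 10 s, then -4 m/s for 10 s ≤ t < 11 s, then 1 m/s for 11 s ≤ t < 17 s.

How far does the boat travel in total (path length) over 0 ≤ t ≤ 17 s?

91 m

Total distance travelled is ∫|v| dt — sum the magnitudes of each area piece.
0–5 s: |-11| × 5 = 55 m
5–6 s: |-6| × 1 = 6 m
6–10 s: |-5| × 4 = 20 m
10–11 s: |-4| × 1 = 4 m
11–17 s: |1| × 6 = 6 m
Total distance = 91 m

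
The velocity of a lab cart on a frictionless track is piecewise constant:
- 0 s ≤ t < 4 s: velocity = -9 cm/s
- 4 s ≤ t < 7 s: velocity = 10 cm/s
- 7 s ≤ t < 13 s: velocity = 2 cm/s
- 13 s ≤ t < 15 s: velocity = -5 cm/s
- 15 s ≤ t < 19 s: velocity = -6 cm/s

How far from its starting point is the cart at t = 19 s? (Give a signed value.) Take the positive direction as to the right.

Net displacement equals the area under the velocity-time graph (areas below the axis count negative).
0–4 s: -9 × 4 = -36 cm
4–7 s: 10 × 3 = 30 cm
7–13 s: 2 × 6 = 12 cm
13–15 s: -5 × 2 = -10 cm
15–19 s: -6 × 4 = -24 cm
Net displacement = -28 cm

-28 cm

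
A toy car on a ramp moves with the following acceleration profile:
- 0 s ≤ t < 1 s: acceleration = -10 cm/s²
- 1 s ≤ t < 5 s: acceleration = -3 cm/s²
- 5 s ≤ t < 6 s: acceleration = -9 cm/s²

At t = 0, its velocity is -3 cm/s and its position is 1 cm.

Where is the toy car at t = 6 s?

-112.5 cm

On each constant-a segment, Δv = aΔt and Δx = v₀Δt + ½aΔt²; chain segment to segment.
0–1 s: v starts -3 cm/s; Δx = -3·1 + ½·-10·1² = -8 cm; v ends -13 cm/s.
1–5 s: v starts -13 cm/s; Δx = -13·4 + ½·-3·4² = -76 cm; v ends -25 cm/s.
5–6 s: v starts -25 cm/s; Δx = -25·1 + ½·-9·1² = -29.5 cm; v ends -34 cm/s.
x(6) = 1 + Σ Δx = -112.5 cm.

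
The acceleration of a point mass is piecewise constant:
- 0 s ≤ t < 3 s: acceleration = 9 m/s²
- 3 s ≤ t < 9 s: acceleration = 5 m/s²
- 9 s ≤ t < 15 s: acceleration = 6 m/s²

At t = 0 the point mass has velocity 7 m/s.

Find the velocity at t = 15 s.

Δv equals the area under the a-t graph; then v = v₀ + Δv.
0–3 s: 9 × 3 = 27 m/s
3–9 s: 5 × 6 = 30 m/s
9–15 s: 6 × 6 = 36 m/s
Δv = 93 m/s, so v(15) = 7 + (93) = 100 m/s.

100 m/s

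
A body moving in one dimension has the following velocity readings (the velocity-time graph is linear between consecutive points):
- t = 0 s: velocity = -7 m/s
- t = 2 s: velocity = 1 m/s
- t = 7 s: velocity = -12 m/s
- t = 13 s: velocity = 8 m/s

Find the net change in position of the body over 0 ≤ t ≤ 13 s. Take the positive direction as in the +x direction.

Net displacement equals the area under the velocity-time graph (areas below the axis count negative).
0–2 s: ½(-7 + 1)(2) = -6 m
2–7 s: ½(1 + -12)(5) = -27.5 m
7–13 s: ½(-12 + 8)(6) = -12 m
Net displacement = -45.5 m

-45.5 m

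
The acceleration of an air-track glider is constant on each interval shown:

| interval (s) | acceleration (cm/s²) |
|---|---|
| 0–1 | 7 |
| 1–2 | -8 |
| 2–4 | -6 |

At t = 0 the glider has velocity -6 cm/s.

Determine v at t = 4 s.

Δv equals the area under the a-t graph; then v = v₀ + Δv.
0–1 s: 7 × 1 = 7 cm/s
1–2 s: -8 × 1 = -8 cm/s
2–4 s: -6 × 2 = -12 cm/s
Δv = -13 cm/s, so v(4) = -6 + (-13) = -19 cm/s.

-19 cm/s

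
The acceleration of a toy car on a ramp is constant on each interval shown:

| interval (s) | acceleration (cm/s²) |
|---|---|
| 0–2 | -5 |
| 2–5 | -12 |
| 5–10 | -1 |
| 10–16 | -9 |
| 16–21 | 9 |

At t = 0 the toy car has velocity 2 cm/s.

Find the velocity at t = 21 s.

-58 cm/s

Δv equals the area under the a-t graph; then v = v₀ + Δv.
0–2 s: -5 × 2 = -10 cm/s
2–5 s: -12 × 3 = -36 cm/s
5–10 s: -1 × 5 = -5 cm/s
10–16 s: -9 × 6 = -54 cm/s
16–21 s: 9 × 5 = 45 cm/s
Δv = -60 cm/s, so v(21) = 2 + (-60) = -58 cm/s.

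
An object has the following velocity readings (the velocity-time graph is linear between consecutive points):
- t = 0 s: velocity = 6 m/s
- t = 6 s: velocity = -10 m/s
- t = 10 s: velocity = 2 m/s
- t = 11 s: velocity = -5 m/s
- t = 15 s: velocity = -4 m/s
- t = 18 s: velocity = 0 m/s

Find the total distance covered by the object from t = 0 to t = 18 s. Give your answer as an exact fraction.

1447/21 m

Total distance travelled is ∫|v| dt — sum the magnitudes of each area piece.
0–6 s: v = 0 at t = 2.25 s; triangle areas 6.75 + 18.75 = 25.5 m
6–10 s: v = 0 at t = 28/3 s; triangle areas 50/3 + 2/3 = 52/3 m
10–11 s: v = 0 at t = 72/7 s; triangle areas 2/7 + 25/14 = 29/14 m
11–15 s: |½(-5 + -4)(4)| = 18 m
15–18 s: |½(-4 + 0)(3)| = 6 m
Total distance = 1447/21 m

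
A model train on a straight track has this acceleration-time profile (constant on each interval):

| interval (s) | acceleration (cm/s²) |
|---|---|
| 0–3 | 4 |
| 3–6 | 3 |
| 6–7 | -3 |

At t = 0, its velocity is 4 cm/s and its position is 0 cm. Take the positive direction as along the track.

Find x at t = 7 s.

On each constant-a segment, Δv = aΔt and Δx = v₀Δt + ½aΔt²; chain segment to segment.
0–3 s: v starts 4 cm/s; Δx = 4·3 + ½·4·3² = 30 cm; v ends 16 cm/s.
3–6 s: v starts 16 cm/s; Δx = 16·3 + ½·3·3² = 61.5 cm; v ends 25 cm/s.
6–7 s: v starts 25 cm/s; Δx = 25·1 + ½·-3·1² = 23.5 cm; v ends 22 cm/s.
x(7) = 0 + Σ Δx = 115 cm.

115 cm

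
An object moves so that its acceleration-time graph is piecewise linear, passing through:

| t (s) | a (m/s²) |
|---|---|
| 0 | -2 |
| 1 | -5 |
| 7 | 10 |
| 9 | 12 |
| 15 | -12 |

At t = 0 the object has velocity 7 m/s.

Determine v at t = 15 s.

40.5 m/s

Δv equals the area under the a-t graph; then v = v₀ + Δv.
0–1 s: ½(-2 + -5)(1) = -3.5 m/s
1–7 s: ½(-5 + 10)(6) = 15 m/s
7–9 s: ½(10 + 12)(2) = 22 m/s
9–15 s: ½(12 + -12)(6) = 0 m/s
Δv = 33.5 m/s, so v(15) = 7 + (33.5) = 40.5 m/s.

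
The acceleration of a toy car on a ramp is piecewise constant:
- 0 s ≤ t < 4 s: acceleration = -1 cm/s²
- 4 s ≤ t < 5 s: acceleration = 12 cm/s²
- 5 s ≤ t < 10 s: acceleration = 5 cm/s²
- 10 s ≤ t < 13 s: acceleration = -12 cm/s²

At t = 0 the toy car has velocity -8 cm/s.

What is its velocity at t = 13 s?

Δv equals the area under the a-t graph; then v = v₀ + Δv.
0–4 s: -1 × 4 = -4 cm/s
4–5 s: 12 × 1 = 12 cm/s
5–10 s: 5 × 5 = 25 cm/s
10–13 s: -12 × 3 = -36 cm/s
Δv = -3 cm/s, so v(13) = -8 + (-3) = -11 cm/s.

-11 cm/s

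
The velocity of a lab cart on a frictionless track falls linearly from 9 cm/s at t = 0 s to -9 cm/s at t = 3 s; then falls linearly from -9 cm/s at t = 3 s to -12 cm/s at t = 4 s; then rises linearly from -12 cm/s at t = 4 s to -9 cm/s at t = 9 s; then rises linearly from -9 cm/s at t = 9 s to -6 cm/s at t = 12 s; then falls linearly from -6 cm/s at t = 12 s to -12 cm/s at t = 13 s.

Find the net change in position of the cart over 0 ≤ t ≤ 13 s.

Displacement is the signed area under the v-t curve.
0–3 s: ½(9 + -9)(3) = 0 cm
3–4 s: ½(-9 + -12)(1) = -10.5 cm
4–9 s: ½(-12 + -9)(5) = -52.5 cm
9–12 s: ½(-9 + -6)(3) = -22.5 cm
12–13 s: ½(-6 + -12)(1) = -9 cm
Net displacement = -94.5 cm

-94.5 cm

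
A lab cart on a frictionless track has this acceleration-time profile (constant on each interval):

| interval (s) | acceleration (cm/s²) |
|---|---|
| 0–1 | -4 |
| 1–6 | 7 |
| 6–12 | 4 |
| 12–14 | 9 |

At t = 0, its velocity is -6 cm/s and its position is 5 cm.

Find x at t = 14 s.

372.5 cm

On each constant-a segment, Δv = aΔt and Δx = v₀Δt + ½aΔt²; chain segment to segment.
0–1 s: v starts -6 cm/s; Δx = -6·1 + ½·-4·1² = -8 cm; v ends -10 cm/s.
1–6 s: v starts -10 cm/s; Δx = -10·5 + ½·7·5² = 37.5 cm; v ends 25 cm/s.
6–12 s: v starts 25 cm/s; Δx = 25·6 + ½·4·6² = 222 cm; v ends 49 cm/s.
12–14 s: v starts 49 cm/s; Δx = 49·2 + ½·9·2² = 116 cm; v ends 67 cm/s.
x(14) = 5 + Σ Δx = 372.5 cm.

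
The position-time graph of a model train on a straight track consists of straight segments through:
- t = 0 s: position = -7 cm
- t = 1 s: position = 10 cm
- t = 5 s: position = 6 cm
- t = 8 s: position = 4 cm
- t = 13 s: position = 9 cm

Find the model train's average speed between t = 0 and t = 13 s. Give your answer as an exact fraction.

Average speed = (total path length)/(elapsed time); on a piecewise-linear x-t graph the path length is Σ|Δx|.
0–1 s: |Δx| = |10 − -7| = 17 cm
1–5 s: |Δx| = |6 − 10| = 4 cm
5–8 s: |Δx| = |4 − 6| = 2 cm
8–13 s: |Δx| = |9 − 4| = 5 cm
Total path = 28 cm; average speed = 28/13 = 28/13 cm/s.

28/13 cm/s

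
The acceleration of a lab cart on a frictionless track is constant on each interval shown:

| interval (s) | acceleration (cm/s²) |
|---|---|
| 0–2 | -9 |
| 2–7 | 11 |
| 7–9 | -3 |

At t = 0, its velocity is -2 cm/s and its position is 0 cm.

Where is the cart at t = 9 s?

On each constant-a segment, Δv = aΔt and Δx = v₀Δt + ½aΔt²; chain segment to segment.
0–2 s: v starts -2 cm/s; Δx = -2·2 + ½·-9·2² = -22 cm; v ends -20 cm/s.
2–7 s: v starts -20 cm/s; Δx = -20·5 + ½·11·5² = 37.5 cm; v ends 35 cm/s.
7–9 s: v starts 35 cm/s; Δx = 35·2 + ½·-3·2² = 64 cm; v ends 29 cm/s.
x(9) = 0 + Σ Δx = 79.5 cm.

79.5 cm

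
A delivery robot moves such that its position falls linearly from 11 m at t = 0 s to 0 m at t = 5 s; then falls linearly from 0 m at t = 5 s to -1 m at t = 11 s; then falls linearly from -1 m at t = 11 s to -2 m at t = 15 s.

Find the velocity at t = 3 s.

Velocity is the slope of the x-t graph on 0–5 s: (0 − 11)/(5 − 0) = -2.2 m/s.

-2.2 m/s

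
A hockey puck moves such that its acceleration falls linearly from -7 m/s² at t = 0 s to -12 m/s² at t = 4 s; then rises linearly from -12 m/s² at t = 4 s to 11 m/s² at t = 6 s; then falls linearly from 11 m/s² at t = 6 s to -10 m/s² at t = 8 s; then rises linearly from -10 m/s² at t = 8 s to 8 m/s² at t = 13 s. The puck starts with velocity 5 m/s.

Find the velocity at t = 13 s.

Δv equals the area under the a-t graph; then v = v₀ + Δv.
0–4 s: ½(-7 + -12)(4) = -38 m/s
4–6 s: ½(-12 + 11)(2) = -1 m/s
6–8 s: ½(11 + -10)(2) = 1 m/s
8–13 s: ½(-10 + 8)(5) = -5 m/s
Δv = -43 m/s, so v(13) = 5 + (-43) = -38 m/s.

-38 m/s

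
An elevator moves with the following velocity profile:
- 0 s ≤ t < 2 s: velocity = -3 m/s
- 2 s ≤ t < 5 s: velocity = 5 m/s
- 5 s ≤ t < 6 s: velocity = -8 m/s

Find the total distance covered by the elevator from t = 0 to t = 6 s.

29 m

Distance (not displacement) is the total path length: add the absolute areas under v-t.
0–2 s: |-3| × 2 = 6 m
2–5 s: |5| × 3 = 15 m
5–6 s: |-8| × 1 = 8 m
Total distance = 29 m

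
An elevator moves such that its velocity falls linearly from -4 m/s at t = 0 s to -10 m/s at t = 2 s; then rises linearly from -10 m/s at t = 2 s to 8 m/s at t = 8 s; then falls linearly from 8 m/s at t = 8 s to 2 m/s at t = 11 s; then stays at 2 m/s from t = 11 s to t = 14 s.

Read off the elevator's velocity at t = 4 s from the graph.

On 2–8 s the graph is linear from -10 to 8 m/s: v(4) = -10 + (8 − -10)·(4 − 2)/(8 − 2) = -4 m/s.

-4 m/s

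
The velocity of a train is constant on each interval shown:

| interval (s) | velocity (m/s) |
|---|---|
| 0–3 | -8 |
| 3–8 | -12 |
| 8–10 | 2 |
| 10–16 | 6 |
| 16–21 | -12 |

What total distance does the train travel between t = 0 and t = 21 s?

Total distance travelled is ∫|v| dt — sum the magnitudes of each area piece.
0–3 s: |-8| × 3 = 24 m
3–8 s: |-12| × 5 = 60 m
8–10 s: |2| × 2 = 4 m
10–16 s: |6| × 6 = 36 m
16–21 s: |-12| × 5 = 60 m
Total distance = 184 m

184 m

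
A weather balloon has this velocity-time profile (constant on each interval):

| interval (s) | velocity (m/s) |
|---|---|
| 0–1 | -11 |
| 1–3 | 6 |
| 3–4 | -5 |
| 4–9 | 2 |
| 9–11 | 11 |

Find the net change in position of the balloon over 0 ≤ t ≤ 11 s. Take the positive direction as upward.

28 m

Net displacement equals the area under the velocity-time graph (areas below the axis count negative).
0–1 s: -11 × 1 = -11 m
1–3 s: 6 × 2 = 12 m
3–4 s: -5 × 1 = -5 m
4–9 s: 2 × 5 = 10 m
9–11 s: 11 × 2 = 22 m
Net displacement = 28 m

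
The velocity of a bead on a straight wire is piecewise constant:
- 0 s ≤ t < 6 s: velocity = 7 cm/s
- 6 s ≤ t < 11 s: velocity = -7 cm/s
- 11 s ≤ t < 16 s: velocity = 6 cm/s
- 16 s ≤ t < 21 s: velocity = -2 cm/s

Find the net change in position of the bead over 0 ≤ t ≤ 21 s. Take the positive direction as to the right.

Net displacement equals the area under the velocity-time graph (areas below the axis count negative).
0–6 s: 7 × 6 = 42 cm
6–11 s: -7 × 5 = -35 cm
11–16 s: 6 × 5 = 30 cm
16–21 s: -2 × 5 = -10 cm
Net displacement = 27 cm

27 cm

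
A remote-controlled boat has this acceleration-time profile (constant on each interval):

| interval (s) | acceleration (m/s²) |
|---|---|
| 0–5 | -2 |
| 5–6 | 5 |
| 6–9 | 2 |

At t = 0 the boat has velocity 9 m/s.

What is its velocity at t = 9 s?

10 m/s

Δv equals the area under the a-t graph; then v = v₀ + Δv.
0–5 s: -2 × 5 = -10 m/s
5–6 s: 5 × 1 = 5 m/s
6–9 s: 2 × 3 = 6 m/s
Δv = 1 m/s, so v(9) = 9 + (1) = 10 m/s.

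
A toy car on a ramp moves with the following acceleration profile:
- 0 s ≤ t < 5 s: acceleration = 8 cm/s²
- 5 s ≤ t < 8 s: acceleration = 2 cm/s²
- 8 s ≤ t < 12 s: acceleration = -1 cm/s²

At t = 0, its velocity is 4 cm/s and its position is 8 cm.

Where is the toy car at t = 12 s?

On each constant-a segment, Δv = aΔt and Δx = v₀Δt + ½aΔt²; chain segment to segment.
0–5 s: v starts 4 cm/s; Δx = 4·5 + ½·8·5² = 120 cm; v ends 44 cm/s.
5–8 s: v starts 44 cm/s; Δx = 44·3 + ½·2·3² = 141 cm; v ends 50 cm/s.
8–12 s: v starts 50 cm/s; Δx = 50·4 + ½·-1·4² = 192 cm; v ends 46 cm/s.
x(12) = 8 + Σ Δx = 461 cm.

461 cm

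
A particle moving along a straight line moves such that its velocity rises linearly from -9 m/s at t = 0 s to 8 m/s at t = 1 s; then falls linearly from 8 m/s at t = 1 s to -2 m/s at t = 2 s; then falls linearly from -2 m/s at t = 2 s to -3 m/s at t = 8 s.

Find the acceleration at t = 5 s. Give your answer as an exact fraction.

-1/6 m/s²

Acceleration is the slope of the v-t graph on 2–8 s: (-3 − -2)/(8 − 2) = -1/6 m/s².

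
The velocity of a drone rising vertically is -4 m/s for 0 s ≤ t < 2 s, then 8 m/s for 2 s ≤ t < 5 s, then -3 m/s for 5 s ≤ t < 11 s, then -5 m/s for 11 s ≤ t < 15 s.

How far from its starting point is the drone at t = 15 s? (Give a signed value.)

-22 m

Displacement is the signed area under the v-t curve.
0–2 s: -4 × 2 = -8 m
2–5 s: 8 × 3 = 24 m
5–11 s: -3 × 6 = -18 m
11–15 s: -5 × 4 = -20 m
Net displacement = -22 m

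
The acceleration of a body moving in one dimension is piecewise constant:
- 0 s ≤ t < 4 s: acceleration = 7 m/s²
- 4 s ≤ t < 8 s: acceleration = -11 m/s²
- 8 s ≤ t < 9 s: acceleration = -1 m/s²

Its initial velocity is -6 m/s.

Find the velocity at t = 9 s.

Δv equals the area under the a-t graph; then v = v₀ + Δv.
0–4 s: 7 × 4 = 28 m/s
4–8 s: -11 × 4 = -44 m/s
8–9 s: -1 × 1 = -1 m/s
Δv = -17 m/s, so v(9) = -6 + (-17) = -23 m/s.

-23 m/s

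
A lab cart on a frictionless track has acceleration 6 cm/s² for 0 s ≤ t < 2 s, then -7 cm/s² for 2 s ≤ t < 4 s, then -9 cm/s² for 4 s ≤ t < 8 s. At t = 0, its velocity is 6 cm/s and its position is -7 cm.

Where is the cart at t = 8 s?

On each constant-a segment, Δv = aΔt and Δx = v₀Δt + ½aΔt²; chain segment to segment.
0–2 s: v starts 6 cm/s; Δx = 6·2 + ½·6·2² = 24 cm; v ends 18 cm/s.
2–4 s: v starts 18 cm/s; Δx = 18·2 + ½·-7·2² = 22 cm; v ends 4 cm/s.
4–8 s: v starts 4 cm/s; Δx = 4·4 + ½·-9·4² = -56 cm; v ends -32 cm/s.
x(8) = -7 + Σ Δx = -17 cm.

-17 cm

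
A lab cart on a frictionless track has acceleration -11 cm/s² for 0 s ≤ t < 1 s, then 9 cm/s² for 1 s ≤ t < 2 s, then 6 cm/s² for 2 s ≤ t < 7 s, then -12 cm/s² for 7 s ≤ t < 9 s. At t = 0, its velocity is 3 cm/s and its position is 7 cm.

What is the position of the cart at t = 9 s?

On each constant-a segment, Δv = aΔt and Δx = v₀Δt + ½aΔt²; chain segment to segment.
0–1 s: v starts 3 cm/s; Δx = 3·1 + ½·-11·1² = -2.5 cm; v ends -8 cm/s.
1–2 s: v starts -8 cm/s; Δx = -8·1 + ½·9·1² = -3.5 cm; v ends 1 cm/s.
2–7 s: v starts 1 cm/s; Δx = 1·5 + ½·6·5² = 80 cm; v ends 31 cm/s.
7–9 s: v starts 31 cm/s; Δx = 31·2 + ½·-12·2² = 38 cm; v ends 7 cm/s.
x(9) = 7 + Σ Δx = 119 cm.

119 cm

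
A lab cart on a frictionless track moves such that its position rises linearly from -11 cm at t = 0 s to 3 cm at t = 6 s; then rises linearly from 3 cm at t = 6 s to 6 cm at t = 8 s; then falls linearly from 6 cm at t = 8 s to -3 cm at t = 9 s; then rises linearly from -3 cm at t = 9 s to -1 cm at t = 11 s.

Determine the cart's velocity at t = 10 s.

1 cm/s

Velocity is the slope of the x-t graph on 9–11 s: (-1 − -3)/(11 − 9) = 1 cm/s.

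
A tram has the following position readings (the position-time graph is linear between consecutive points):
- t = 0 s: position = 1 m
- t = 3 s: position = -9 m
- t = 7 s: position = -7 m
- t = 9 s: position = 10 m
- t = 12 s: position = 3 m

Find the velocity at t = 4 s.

0.5 m/s

Velocity is the slope of the x-t graph on 3–7 s: (-7 − -9)/(7 − 3) = 0.5 m/s.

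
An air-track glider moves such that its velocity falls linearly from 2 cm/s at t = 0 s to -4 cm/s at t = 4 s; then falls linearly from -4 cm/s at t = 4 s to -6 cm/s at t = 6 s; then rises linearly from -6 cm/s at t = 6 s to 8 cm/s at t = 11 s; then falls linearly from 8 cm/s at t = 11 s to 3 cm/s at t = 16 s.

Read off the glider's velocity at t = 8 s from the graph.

On 6–11 s the graph is linear from -6 to 8 cm/s: v(8) = -6 + (8 − -6)·(8 − 6)/(11 − 6) = -0.4 cm/s.

-0.4 cm/s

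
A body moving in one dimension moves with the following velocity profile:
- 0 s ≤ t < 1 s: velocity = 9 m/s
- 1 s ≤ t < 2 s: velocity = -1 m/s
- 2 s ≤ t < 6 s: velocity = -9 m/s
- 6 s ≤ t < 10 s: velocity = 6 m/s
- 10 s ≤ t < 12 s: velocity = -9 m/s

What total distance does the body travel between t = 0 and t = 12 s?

Total distance travelled is ∫|v| dt — sum the magnitudes of each area piece.
0–1 s: |9| × 1 = 9 m
1–2 s: |-1| × 1 = 1 m
2–6 s: |-9| × 4 = 36 m
6–10 s: |6| × 4 = 24 m
10–12 s: |-9| × 2 = 18 m
Total distance = 88 m

88 m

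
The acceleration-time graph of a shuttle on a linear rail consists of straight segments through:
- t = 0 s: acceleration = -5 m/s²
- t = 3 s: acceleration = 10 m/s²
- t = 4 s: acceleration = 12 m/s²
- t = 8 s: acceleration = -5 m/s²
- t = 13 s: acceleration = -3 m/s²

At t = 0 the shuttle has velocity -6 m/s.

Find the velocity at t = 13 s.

6.5 m/s

Δv equals the area under the a-t graph; then v = v₀ + Δv.
0–3 s: ½(-5 + 10)(3) = 7.5 m/s
3–4 s: ½(10 + 12)(1) = 11 m/s
4–8 s: ½(12 + -5)(4) = 14 m/s
8–13 s: ½(-5 + -3)(5) = -20 m/s
Δv = 12.5 m/s, so v(13) = -6 + (12.5) = 6.5 m/s.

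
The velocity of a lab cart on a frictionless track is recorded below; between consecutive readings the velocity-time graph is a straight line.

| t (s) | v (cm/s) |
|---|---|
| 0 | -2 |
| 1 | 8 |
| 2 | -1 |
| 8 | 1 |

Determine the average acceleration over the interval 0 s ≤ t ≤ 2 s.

Average acceleration = Δv/Δt = (-1 − -2)/(2 − 0) = 0.5 cm/s².

0.5 cm/s²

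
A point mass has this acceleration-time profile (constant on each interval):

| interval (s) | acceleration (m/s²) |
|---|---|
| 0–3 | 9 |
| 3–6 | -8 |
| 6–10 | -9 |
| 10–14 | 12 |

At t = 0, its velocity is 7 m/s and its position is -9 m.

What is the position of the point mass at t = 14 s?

78.5 m

On each constant-a segment, Δv = aΔt and Δx = v₀Δt + ½aΔt²; chain segment to segment.
0–3 s: v starts 7 m/s; Δx = 7·3 + ½·9·3² = 61.5 m; v ends 34 m/s.
3–6 s: v starts 34 m/s; Δx = 34·3 + ½·-8·3² = 66 m; v ends 10 m/s.
6–10 s: v starts 10 m/s; Δx = 10·4 + ½·-9·4² = -32 m; v ends -26 m/s.
10–14 s: v starts -26 m/s; Δx = -26·4 + ½·12·4² = -8 m; v ends 22 m/s.
x(14) = -9 + Σ Δx = 78.5 m.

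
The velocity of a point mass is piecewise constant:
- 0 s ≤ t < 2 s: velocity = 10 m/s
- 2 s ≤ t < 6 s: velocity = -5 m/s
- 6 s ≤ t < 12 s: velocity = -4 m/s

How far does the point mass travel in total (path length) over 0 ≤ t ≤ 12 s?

Distance (not displacement) is the total path length: add the absolute areas under v-t.
0–2 s: |10| × 2 = 20 m
2–6 s: |-5| × 4 = 20 m
6–12 s: |-4| × 6 = 24 m
Total distance = 64 m

64 m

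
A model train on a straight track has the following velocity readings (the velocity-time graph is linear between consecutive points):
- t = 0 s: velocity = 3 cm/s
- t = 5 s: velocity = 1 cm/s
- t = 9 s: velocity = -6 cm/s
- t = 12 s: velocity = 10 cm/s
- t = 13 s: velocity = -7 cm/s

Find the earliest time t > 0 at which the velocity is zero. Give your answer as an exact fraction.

t = 39/7 s

v changes sign on 5–9 s (from 1 to -6); the graph is linear there, so v = 0 at t = 5 + (-1)·(9 − 5)/(-6 − 1) = 39/7 s.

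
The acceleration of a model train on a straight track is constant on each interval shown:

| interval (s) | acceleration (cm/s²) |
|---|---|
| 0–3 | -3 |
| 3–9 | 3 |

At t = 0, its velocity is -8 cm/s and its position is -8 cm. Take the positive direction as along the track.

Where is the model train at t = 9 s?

On each constant-a segment, Δv = aΔt and Δx = v₀Δt + ½aΔt²; chain segment to segment.
0–3 s: v starts -8 cm/s; Δx = -8·3 + ½·-3·3² = -37.5 cm; v ends -17 cm/s.
3–9 s: v starts -17 cm/s; Δx = -17·6 + ½·3·6² = -48 cm; v ends 1 cm/s.
x(9) = -8 + Σ Δx = -93.5 cm.

-93.5 cm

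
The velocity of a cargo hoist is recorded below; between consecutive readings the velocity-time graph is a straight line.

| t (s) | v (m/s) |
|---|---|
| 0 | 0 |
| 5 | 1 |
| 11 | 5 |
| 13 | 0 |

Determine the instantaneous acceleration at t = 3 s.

Acceleration is the slope of the v-t graph on 0–5 s: (1 − 0)/(5 − 0) = 0.2 m/s².

0.2 m/s²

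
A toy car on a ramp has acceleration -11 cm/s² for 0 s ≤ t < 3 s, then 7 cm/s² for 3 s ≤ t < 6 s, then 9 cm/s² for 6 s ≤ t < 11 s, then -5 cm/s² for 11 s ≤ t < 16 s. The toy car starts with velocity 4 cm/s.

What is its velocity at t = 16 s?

12 cm/s

Δv equals the area under the a-t graph; then v = v₀ + Δv.
0–3 s: -11 × 3 = -33 cm/s
3–6 s: 7 × 3 = 21 cm/s
6–11 s: 9 × 5 = 45 cm/s
11–16 s: -5 × 5 = -25 cm/s
Δv = 8 cm/s, so v(16) = 4 + (8) = 12 cm/s.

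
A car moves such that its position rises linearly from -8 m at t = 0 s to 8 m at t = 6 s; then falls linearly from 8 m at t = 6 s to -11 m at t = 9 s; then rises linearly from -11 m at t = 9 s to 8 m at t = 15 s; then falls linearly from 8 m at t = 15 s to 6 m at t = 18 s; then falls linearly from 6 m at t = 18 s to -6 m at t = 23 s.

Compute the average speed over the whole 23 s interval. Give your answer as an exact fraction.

Average speed = (total path length)/(elapsed time); on a piecewise-linear x-t graph the path length is Σ|Δx|.
0–6 s: |Δx| = |8 − -8| = 16 m
6–9 s: |Δx| = |-11 − 8| = 19 m
9–15 s: |Δx| = |8 − -11| = 19 m
15–18 s: |Δx| = |6 − 8| = 2 m
18–23 s: |Δx| = |-6 − 6| = 12 m
Total path = 68 m; average speed = 68/23 = 68/23 m/s.

68/23 m/s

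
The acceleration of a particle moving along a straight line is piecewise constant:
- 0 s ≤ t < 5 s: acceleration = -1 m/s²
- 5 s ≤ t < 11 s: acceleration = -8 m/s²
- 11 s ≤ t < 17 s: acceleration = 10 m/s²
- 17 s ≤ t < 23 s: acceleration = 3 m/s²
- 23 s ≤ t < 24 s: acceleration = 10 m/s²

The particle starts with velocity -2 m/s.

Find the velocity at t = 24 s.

Δv equals the area under the a-t graph; then v = v₀ + Δv.
0–5 s: -1 × 5 = -5 m/s
5–11 s: -8 × 6 = -48 m/s
11–17 s: 10 × 6 = 60 m/s
17–23 s: 3 × 6 = 18 m/s
23–24 s: 10 × 1 = 10 m/s
Δv = 35 m/s, so v(24) = -2 + (35) = 33 m/s.

33 m/s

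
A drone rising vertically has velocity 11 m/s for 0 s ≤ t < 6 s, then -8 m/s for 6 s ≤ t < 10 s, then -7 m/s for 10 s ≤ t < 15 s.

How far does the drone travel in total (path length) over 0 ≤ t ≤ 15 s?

Total distance travelled is ∫|v| dt — sum the magnitudes of each area piece.
0–6 s: |11| × 6 = 66 m
6–10 s: |-8| × 4 = 32 m
10–15 s: |-7| × 5 = 35 m
Total distance = 133 m

133 m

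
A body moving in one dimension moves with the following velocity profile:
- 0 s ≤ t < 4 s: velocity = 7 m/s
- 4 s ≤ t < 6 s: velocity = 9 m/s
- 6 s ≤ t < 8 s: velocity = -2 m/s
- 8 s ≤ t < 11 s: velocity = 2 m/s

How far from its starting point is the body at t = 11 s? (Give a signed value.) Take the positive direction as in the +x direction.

48 m

Net displacement equals the area under the velocity-time graph (areas below the axis count negative).
0–4 s: 7 × 4 = 28 m
4–6 s: 9 × 2 = 18 m
6–8 s: -2 × 2 = -4 m
8–11 s: 2 × 3 = 6 m
Net displacement = 48 m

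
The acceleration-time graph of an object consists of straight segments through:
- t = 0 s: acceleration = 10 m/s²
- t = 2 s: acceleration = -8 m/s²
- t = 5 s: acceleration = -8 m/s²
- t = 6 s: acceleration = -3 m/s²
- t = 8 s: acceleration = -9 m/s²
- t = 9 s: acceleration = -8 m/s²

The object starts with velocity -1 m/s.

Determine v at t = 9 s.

-49 m/s

Δv equals the area under the a-t graph; then v = v₀ + Δv.
0–2 s: ½(10 + -8)(2) = 2 m/s
2–5 s: -8 × 3 = -24 m/s
5–6 s: ½(-8 + -3)(1) = -5.5 m/s
6–8 s: ½(-3 + -9)(2) = -12 m/s
8–9 s: ½(-9 + -8)(1) = -8.5 m/s
Δv = -48 m/s, so v(9) = -1 + (-48) = -49 m/s.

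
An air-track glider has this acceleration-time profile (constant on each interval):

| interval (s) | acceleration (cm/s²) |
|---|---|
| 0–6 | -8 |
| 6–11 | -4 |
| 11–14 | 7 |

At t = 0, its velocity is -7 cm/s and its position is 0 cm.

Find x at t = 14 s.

-704.5 cm

On each constant-a segment, Δv = aΔt and Δx = v₀Δt + ½aΔt²; chain segment to segment.
0–6 s: v starts -7 cm/s; Δx = -7·6 + ½·-8·6² = -186 cm; v ends -55 cm/s.
6–11 s: v starts -55 cm/s; Δx = -55·5 + ½·-4·5² = -325 cm; v ends -75 cm/s.
11–14 s: v starts -75 cm/s; Δx = -75·3 + ½·7·3² = -193.5 cm; v ends -54 cm/s.
x(14) = 0 + Σ Δx = -704.5 cm.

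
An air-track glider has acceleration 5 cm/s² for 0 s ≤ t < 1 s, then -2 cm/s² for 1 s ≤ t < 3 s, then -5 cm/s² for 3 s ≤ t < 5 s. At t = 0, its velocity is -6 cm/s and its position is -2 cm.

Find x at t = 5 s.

On each constant-a segment, Δv = aΔt and Δx = v₀Δt + ½aΔt²; chain segment to segment.
0–1 s: v starts -6 cm/s; Δx = -6·1 + ½·5·1² = -3.5 cm; v ends -1 cm/s.
1–3 s: v starts -1 cm/s; Δx = -1·2 + ½·-2·2² = -6 cm; v ends -5 cm/s.
3–5 s: v starts -5 cm/s; Δx = -5·2 + ½·-5·2² = -20 cm; v ends -15 cm/s.
x(5) = -2 + Σ Δx = -31.5 cm.

-31.5 cm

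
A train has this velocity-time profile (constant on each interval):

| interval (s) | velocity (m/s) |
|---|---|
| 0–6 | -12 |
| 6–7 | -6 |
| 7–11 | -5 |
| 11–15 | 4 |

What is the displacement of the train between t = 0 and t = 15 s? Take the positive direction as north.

Net displacement equals the area under the velocity-time graph (areas below the axis count negative).
0–6 s: -12 × 6 = -72 m
6–7 s: -6 × 1 = -6 m
7–11 s: -5 × 4 = -20 m
11–15 s: 4 × 4 = 16 m
Net displacement = -82 m

-82 m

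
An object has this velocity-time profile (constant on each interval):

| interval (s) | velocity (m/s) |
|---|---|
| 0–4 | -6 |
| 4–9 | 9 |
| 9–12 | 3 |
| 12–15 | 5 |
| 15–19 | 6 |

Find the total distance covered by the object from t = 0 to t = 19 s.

Distance (not displacement) is the total path length: add the absolute areas under v-t.
0–4 s: |-6| × 4 = 24 m
4–9 s: |9| × 5 = 45 m
9–12 s: |3| × 3 = 9 m
12–15 s: |5| × 3 = 15 m
15–19 s: |6| × 4 = 24 m
Total distance = 117 m

117 m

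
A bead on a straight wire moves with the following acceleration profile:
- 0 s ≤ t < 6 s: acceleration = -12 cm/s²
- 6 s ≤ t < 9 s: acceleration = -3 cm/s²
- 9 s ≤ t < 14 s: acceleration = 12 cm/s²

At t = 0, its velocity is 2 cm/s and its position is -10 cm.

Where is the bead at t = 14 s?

On each constant-a segment, Δv = aΔt and Δx = v₀Δt + ½aΔt²; chain segment to segment.
0–6 s: v starts 2 cm/s; Δx = 2·6 + ½·-12·6² = -204 cm; v ends -70 cm/s.
6–9 s: v starts -70 cm/s; Δx = -70·3 + ½·-3·3² = -223.5 cm; v ends -79 cm/s.
9–14 s: v starts -79 cm/s; Δx = -79·5 + ½·12·5² = -245 cm; v ends -19 cm/s.
x(14) = -10 + Σ Δx = -682.5 cm.

-682.5 cm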